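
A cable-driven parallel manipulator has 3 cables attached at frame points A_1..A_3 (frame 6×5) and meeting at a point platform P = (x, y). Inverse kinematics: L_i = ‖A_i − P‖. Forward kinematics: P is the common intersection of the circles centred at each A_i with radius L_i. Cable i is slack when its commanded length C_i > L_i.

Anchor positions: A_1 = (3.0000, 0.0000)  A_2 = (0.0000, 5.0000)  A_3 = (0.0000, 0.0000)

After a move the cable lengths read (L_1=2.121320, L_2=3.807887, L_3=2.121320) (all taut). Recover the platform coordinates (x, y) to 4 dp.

expand ‖A_i−P‖²=L_i² and subtract eq 1 (c_i ≔ ‖A_i‖²−L_i²)
c_1 = 9.0000+0.0000−4.5000 = 4.5000
eq1−eq2 → [6.0000  -10.0000]·P = -6.0000
eq1−eq3 → [6.0000  0.0000]·P = 9.0000
2×2 solve → P = (1.5000, 1.5000)

(1.5000, 1.5000)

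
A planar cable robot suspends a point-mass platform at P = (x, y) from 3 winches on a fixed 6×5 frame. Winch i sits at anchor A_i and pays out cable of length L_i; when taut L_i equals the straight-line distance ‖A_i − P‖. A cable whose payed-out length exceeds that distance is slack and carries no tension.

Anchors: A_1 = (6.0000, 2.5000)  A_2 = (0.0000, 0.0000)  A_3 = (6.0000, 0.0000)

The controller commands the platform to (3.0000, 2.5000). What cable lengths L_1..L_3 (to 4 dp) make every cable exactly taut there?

L_1: Δ = A_1−P = (3.0000, 0.0000) → ‖Δ‖ = √9.0000 = 3.0000
L_2: Δ = A_2−P = (-3.0000, -2.5000) → ‖Δ‖ = √15.2500 = 3.9051
L_3: Δ = A_3−P = (3.0000, -2.5000) → ‖Δ‖ = √15.2500 = 3.9051

(3.0000, 3.9051, 3.9051)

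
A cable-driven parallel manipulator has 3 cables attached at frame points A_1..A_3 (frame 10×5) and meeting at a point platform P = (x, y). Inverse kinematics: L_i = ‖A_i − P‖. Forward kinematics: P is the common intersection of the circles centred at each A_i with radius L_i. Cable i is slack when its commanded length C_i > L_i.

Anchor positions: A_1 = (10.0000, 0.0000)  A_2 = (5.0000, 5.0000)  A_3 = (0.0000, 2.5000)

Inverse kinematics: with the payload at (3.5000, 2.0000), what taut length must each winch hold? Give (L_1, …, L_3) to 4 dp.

(6.8007, 3.3541, 3.5355)

L_1 = √((10.0000−3.5000)² + (0.0000−2.0000)²) = 6.8007
L_2 = √((5.0000−3.5000)² + (5.0000−2.0000)²) = 3.3541
L_3 = √((0.0000−3.5000)² + (2.5000−2.0000)²) = 3.5355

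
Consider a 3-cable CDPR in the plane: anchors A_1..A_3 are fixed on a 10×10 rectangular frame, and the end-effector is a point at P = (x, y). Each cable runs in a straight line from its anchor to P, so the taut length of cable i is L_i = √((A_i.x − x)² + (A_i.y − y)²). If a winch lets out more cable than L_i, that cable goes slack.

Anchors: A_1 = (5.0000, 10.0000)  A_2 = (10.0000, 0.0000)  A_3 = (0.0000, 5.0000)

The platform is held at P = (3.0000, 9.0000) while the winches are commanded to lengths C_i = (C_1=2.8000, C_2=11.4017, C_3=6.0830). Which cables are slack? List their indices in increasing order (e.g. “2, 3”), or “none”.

1, 3

cable 1: L_1 = ‖A_1−P‖ = 2.2361;  C_1 = 2.8000 → slack
cable 2: L_2 = ‖A_2−P‖ = 11.4018;  C_2 = 11.4017 → taut
cable 3: L_3 = ‖A_3−P‖ = 5.0000;  C_3 = 6.0830 → slack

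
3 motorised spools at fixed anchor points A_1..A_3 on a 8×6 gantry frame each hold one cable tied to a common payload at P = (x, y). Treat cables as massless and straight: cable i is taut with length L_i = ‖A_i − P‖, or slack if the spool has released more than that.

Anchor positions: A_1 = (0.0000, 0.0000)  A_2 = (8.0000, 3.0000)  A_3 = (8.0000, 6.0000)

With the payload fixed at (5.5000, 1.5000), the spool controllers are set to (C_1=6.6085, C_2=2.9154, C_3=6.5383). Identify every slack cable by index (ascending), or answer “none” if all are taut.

cable 1: L_1 = ‖A_1−P‖ = 5.7009;  C_1 = 6.6085 → slack
cable 2: L_2 = ‖A_2−P‖ = 2.9155;  C_2 = 2.9154 → taut
cable 3: L_3 = ‖A_3−P‖ = 5.1478;  C_3 = 6.5383 → slack

1, 3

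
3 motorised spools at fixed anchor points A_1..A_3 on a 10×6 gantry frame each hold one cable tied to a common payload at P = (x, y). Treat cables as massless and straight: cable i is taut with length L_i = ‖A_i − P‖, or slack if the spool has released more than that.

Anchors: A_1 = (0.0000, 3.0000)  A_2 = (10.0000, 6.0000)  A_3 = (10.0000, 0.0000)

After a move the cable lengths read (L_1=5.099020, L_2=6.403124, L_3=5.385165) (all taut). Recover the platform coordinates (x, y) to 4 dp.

(5.0000, 2.0000)

circle eqns → linear via eq_j − eq_1; set q_j = A_j·A_j − L_j²
q_1 = 0.0000+9.0000−26.0000 = -17.0000
-20.0000·x − 6.0000·y = q_1−q_2 = -112.0000
-20.0000·x + 6.0000·y = q_1−q_3 = -88.0000
solve first two rows → x=5.0000, y=2.0000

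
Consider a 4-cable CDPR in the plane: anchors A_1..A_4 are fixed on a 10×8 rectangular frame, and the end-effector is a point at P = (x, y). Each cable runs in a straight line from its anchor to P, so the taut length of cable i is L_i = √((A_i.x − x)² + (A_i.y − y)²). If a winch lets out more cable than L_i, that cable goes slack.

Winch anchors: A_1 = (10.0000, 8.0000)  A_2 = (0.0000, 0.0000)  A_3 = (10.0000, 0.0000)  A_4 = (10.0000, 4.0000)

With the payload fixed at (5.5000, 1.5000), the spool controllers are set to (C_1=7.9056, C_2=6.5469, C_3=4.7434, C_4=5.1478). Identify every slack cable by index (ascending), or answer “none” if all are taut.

2

cable 1: L_1 = ‖A_1−P‖ = 7.9057;  C_1 = 7.9056 → taut
cable 2: L_2 = ‖A_2−P‖ = 5.7009;  C_2 = 6.5469 → slack
cable 3: L_3 = ‖A_3−P‖ = 4.7434;  C_3 = 4.7434 → taut
cable 4: L_4 = ‖A_4−P‖ = 5.1478;  C_4 = 5.1478 → taut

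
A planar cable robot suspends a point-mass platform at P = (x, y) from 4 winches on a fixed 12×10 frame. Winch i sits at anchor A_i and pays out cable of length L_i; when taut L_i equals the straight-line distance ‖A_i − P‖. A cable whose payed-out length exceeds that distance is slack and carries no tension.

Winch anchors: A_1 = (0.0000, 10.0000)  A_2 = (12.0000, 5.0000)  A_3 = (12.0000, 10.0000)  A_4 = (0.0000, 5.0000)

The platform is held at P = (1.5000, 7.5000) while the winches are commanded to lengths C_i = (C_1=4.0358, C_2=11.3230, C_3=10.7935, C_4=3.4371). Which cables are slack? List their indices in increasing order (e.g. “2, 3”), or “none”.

i=1: geometric 2.9155 vs commanded 4.0358 ⇒ slack
i=2: geometric 10.7935 vs commanded 11.3230 ⇒ slack
i=3: geometric 10.7935 vs commanded 10.7935 ⇒ taut
i=4: geometric 2.9155 vs commanded 3.4371 ⇒ slack

1, 2, 4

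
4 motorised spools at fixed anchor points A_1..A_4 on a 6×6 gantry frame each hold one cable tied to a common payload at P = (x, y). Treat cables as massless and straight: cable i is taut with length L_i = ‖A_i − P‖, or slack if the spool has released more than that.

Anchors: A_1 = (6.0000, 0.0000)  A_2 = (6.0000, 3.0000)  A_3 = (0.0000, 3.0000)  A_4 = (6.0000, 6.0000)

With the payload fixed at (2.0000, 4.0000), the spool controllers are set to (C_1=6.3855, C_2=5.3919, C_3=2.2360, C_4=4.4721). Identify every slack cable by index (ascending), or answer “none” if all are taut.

1, 2

cable 1: √((4.0000)²+(-4.0000)²)=5.6569, C_1=6.3855: slack
cable 2: √((4.0000)²+(-1.0000)²)=4.1231, C_2=5.3919: slack
cable 3: √((-2.0000)²+(-1.0000)²)=2.2361, C_3=2.2360: taut
cable 4: √((4.0000)²+(2.0000)²)=4.4721, C_4=4.4721: taut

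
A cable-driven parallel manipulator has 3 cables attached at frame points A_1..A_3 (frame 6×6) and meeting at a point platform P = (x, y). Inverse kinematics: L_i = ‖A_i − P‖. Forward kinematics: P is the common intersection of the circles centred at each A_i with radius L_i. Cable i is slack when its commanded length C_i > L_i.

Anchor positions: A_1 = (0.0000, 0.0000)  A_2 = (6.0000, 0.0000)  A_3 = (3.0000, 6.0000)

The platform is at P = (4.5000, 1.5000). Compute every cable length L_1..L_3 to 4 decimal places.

cable 1: Δx=-4.5000, Δy=-1.5000; L_1 = √(Δx²+Δy²) = 4.7434
cable 2: Δx=1.5000, Δy=-1.5000; L_2 = √(Δx²+Δy²) = 2.1213
cable 3: Δx=-1.5000, Δy=4.5000; L_3 = √(Δx²+Δy²) = 4.7434

(4.7434, 2.1213, 4.7434)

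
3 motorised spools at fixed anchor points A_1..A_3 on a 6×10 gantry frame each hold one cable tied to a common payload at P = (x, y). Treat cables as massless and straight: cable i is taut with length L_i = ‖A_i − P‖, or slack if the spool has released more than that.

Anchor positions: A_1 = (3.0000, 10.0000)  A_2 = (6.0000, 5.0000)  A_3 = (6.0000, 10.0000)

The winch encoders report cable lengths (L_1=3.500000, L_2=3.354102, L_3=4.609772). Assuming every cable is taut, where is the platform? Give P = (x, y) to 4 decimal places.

(3.0000, 6.5000)

circle eqns → linear via eq_j − eq_1; set c_j = A_j·A_j − L_j²
c_1 = 9.0000+100.0000−12.2500 = 96.7500
-6.0000·x + 10.0000·y = c_1−c_2 = 47.0000
-6.0000·x + 0.0000·y = c_1−c_3 = -18.0000
solve first two rows → x=3.0000, y=6.5000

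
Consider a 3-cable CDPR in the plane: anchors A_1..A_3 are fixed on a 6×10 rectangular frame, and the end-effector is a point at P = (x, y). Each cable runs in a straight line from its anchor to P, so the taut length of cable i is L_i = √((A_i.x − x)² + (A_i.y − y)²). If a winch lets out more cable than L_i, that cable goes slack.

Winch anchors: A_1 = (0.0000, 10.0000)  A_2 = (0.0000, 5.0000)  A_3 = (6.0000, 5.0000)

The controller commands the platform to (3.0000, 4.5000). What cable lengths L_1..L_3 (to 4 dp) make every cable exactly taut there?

L_1 = √((0.0000−3.0000)² + (10.0000−4.5000)²) = 6.2650
L_2 = √((0.0000−3.0000)² + (5.0000−4.5000)²) = 3.0414
L_3 = √((6.0000−3.0000)² + (5.0000−4.5000)²) = 3.0414

(6.2650, 3.0414, 3.0414)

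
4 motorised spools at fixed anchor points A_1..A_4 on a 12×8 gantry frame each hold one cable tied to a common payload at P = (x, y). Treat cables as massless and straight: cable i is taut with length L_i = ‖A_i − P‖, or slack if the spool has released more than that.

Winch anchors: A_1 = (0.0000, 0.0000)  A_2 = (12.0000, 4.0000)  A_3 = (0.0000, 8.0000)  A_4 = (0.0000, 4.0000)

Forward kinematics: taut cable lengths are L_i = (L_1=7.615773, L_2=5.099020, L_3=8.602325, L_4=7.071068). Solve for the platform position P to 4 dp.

expand ‖A_i−P‖²=L_i² and subtract eq 1 (k_i ≔ ‖A_i‖²−L_i²)
k_1 = 0.0000+0.0000−58.0000 = -58.0000
eq1−eq2 → [-24.0000  -8.0000]·P = -192.0000
eq1−eq3 → [0.0000  -16.0000]·P = -48.0000
eq1−eq4 → [0.0000  -8.0000]·P = -24.0000
2×2 solve → P = (7.0000, 3.0000)
check cable 4: ‖A_4−P‖² = 50.0000 ≈ L_4² = 50.0000 ✓

(7.0000, 3.0000)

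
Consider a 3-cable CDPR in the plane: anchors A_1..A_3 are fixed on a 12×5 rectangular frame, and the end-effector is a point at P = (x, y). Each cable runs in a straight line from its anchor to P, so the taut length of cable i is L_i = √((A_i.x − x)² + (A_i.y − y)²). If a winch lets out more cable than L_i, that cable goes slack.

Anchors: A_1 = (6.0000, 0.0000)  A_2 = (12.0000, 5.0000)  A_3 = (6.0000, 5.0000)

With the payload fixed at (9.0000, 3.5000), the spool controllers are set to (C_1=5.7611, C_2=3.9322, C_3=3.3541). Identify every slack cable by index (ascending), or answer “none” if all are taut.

1, 2

cable 1: √((-3.0000)²+(-3.5000)²)=4.6098, C_1=5.7611: slack
cable 2: √((3.0000)²+(1.5000)²)=3.3541, C_2=3.9322: slack
cable 3: √((-3.0000)²+(1.5000)²)=3.3541, C_3=3.3541: taut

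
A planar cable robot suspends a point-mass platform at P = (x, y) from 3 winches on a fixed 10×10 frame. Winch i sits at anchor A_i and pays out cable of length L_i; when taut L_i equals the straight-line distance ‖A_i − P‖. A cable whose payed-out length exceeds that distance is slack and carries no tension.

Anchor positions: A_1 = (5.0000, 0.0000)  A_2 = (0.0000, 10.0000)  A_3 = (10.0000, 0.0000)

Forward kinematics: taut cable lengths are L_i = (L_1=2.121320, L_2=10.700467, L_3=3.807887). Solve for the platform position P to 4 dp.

(6.5000, 1.5000)

expand ‖A_i−P‖²=L_i² and subtract eq 1 (q_i ≔ ‖A_i‖²−L_i²)
q_1 = 25.0000+0.0000−4.5000 = 20.5000
eq1−eq2 → [10.0000  -20.0000]·P = 35.0000
eq1−eq3 → [-10.0000  0.0000]·P = -65.0000
2×2 solve → P = (6.5000, 1.5000)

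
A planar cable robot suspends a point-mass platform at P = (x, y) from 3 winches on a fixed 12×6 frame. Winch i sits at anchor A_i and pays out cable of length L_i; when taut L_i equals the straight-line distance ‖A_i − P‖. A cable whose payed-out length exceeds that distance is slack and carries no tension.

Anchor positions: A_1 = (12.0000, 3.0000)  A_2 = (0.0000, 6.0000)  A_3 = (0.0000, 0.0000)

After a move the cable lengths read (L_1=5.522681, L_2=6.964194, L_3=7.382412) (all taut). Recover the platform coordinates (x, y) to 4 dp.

each cable: (A_i−P)·(A_i−P) = L_i²; let c_i = ‖A_i‖²−L_i²
c_1 = 144.0000+9.0000−30.5000 = 122.5000
row 1: 24.0000x − 6.0000y = 135.0000  (c_2=-12.5000)
row 2: 24.0000x + 6.0000y = 177.0000  (c_3=-54.5000)
Cramer on rows 1–2 → x = 6.5000, y = 3.5000

(6.5000, 3.5000)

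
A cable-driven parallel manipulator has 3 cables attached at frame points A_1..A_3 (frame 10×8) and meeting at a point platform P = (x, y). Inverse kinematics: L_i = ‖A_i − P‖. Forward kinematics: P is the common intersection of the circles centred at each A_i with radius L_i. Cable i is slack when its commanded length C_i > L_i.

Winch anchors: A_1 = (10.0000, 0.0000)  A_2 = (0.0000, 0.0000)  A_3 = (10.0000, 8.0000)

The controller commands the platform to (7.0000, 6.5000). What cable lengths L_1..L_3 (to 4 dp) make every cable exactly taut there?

(7.1589, 9.5525, 3.3541)

cable 1: Δx=3.0000, Δy=-6.5000; L_1 = √(Δx²+Δy²) = 7.1589
cable 2: Δx=-7.0000, Δy=-6.5000; L_2 = √(Δx²+Δy²) = 9.5525
cable 3: Δx=3.0000, Δy=1.5000; L_3 = √(Δx²+Δy²) = 3.3541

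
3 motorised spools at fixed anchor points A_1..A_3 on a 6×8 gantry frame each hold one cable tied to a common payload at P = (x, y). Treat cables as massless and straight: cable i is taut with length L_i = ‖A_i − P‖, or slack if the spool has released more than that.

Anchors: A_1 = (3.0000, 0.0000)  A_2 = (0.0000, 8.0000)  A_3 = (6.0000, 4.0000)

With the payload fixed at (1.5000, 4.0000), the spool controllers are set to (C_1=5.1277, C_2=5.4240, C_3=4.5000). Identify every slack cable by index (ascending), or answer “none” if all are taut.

1, 2

i=1: geometric 4.2720 vs commanded 5.1277 ⇒ slack
i=2: geometric 4.2720 vs commanded 5.4240 ⇒ slack
i=3: geometric 4.5000 vs commanded 4.5000 ⇒ taut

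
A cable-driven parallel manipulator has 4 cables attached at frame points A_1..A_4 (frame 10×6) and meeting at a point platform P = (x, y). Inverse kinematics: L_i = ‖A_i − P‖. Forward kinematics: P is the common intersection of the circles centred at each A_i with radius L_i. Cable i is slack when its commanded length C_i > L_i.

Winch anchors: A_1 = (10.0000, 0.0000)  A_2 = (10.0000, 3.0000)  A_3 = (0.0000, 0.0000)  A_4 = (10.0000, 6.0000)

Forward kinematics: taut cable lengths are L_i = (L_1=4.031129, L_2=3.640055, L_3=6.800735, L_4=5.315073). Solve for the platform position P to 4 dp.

(6.5000, 2.0000)

each cable: (A_i−P)·(A_i−P) = L_i²; let q_i = ‖A_i‖²−L_i²
q_1 = 100.0000+0.0000−16.2500 = 83.7500
row 1: 0.0000x − 6.0000y = -12.0000  (q_2=95.7500)
row 2: 20.0000x + 0.0000y = 130.0000  (q_3=-46.2500)
row 3: 0.0000x − 12.0000y = -24.0000  (q_4=107.7500)
Cramer on rows 1–2 → x = 6.5000, y = 2.0000
check cable 4: ‖A_4−P‖² = 28.2500 ≈ L_4² = 28.2500 ✓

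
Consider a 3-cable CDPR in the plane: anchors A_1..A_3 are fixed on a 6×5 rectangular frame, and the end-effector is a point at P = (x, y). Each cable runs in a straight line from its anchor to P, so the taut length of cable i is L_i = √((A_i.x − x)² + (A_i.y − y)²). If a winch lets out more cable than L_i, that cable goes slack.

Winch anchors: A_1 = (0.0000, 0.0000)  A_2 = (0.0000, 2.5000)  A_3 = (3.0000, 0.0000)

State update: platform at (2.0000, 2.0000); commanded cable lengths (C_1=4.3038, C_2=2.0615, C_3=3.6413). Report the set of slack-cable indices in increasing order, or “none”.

cable 1: √((-2.0000)²+(-2.0000)²)=2.8284, C_1=4.3038: slack
cable 2: √((-2.0000)²+(0.5000)²)=2.0616, C_2=2.0615: taut
cable 3: √((1.0000)²+(-2.0000)²)=2.2361, C_3=3.6413: slack

1, 3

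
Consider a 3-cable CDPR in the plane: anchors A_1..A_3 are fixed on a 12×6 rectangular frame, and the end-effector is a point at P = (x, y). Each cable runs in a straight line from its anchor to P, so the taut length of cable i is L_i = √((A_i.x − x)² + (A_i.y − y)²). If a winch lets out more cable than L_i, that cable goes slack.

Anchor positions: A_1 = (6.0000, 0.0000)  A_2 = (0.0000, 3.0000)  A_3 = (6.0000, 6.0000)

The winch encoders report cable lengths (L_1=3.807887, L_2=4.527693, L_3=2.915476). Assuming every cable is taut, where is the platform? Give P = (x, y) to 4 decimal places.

(4.5000, 3.5000)

circle eqns → linear via eq_j − eq_1; set q_j = A_j·A_j − L_j²
q_1 = 36.0000+0.0000−14.5000 = 21.5000
12.0000·x − 6.0000·y = q_1−q_2 = 33.0000
0.0000·x − 12.0000·y = q_1−q_3 = -42.0000
solve first two rows → x=4.5000, y=3.5000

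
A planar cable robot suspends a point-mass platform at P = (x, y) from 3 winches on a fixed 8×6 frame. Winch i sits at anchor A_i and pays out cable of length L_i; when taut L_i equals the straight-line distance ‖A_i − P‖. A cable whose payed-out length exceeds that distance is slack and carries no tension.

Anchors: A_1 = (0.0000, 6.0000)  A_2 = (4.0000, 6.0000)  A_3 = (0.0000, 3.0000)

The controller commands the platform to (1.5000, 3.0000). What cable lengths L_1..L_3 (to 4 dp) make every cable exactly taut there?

(3.3541, 3.9051, 1.5000)

L_1 = √((0.0000−1.5000)² + (6.0000−3.0000)²) = 3.3541
L_2 = √((4.0000−1.5000)² + (6.0000−3.0000)²) = 3.9051
L_3 = √((0.0000−1.5000)² + (3.0000−3.0000)²) = 1.5000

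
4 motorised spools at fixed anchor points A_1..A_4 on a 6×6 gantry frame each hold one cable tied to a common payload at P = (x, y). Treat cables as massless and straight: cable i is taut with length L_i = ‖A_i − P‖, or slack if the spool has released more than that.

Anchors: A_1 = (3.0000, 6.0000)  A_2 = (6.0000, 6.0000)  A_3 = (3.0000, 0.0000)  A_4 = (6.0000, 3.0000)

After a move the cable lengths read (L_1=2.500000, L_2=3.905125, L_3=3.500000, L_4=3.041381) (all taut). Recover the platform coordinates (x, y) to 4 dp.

(3.0000, 3.5000)

each cable: (A_i−P)·(A_i−P) = L_i²; let k_i = ‖A_i‖²−L_i²
k_1 = 9.0000+36.0000−6.2500 = 38.7500
row 1: -6.0000x + 0.0000y = -18.0000  (k_2=56.7500)
row 2: 0.0000x + 12.0000y = 42.0000  (k_3=-3.2500)
row 3: -6.0000x + 6.0000y = 3.0000  (k_4=35.7500)
Cramer on rows 1–2 → x = 3.0000, y = 3.5000
check cable 4: ‖A_4−P‖² = 9.2500 ≈ L_4² = 9.2500 ✓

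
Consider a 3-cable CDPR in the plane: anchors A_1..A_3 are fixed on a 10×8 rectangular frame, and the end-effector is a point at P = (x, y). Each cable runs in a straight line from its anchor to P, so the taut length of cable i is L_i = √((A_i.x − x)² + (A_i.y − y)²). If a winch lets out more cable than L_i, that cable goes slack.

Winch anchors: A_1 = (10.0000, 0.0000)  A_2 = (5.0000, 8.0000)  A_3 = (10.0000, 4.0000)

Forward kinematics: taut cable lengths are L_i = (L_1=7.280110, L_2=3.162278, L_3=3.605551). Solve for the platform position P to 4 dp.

(8.0000, 7.0000)

circle eqns → linear via eq_j − eq_1; set c_j = A_j·A_j − L_j²
c_1 = 100.0000+0.0000−53.0000 = 47.0000
10.0000·x − 16.0000·y = c_1−c_2 = -32.0000
0.0000·x − 8.0000·y = c_1−c_3 = -56.0000
solve first two rows → x=8.0000, y=7.0000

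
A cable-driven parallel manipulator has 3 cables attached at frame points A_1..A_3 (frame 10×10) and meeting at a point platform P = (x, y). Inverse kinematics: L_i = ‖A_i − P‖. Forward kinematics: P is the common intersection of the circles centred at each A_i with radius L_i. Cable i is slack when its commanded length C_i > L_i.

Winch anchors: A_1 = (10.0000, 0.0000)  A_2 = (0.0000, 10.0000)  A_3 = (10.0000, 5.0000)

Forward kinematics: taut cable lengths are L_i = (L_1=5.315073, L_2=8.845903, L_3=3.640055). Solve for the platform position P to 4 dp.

(6.5000, 4.0000)

expand ‖A_i−P‖²=L_i² and subtract eq 1 (c_i ≔ ‖A_i‖²−L_i²)
c_1 = 100.0000+0.0000−28.2500 = 71.7500
eq1−eq2 → [20.0000  -20.0000]·P = 50.0000
eq1−eq3 → [0.0000  -10.0000]·P = -40.0000
2×2 solve → P = (6.5000, 4.0000)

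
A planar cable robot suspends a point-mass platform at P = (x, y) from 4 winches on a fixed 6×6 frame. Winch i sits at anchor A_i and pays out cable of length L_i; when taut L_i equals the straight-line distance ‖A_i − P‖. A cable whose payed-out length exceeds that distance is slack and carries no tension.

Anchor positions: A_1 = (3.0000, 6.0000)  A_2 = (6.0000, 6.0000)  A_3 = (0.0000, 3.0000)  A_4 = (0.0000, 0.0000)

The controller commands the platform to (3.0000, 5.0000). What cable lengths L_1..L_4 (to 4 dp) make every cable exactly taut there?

L_1: Δ = A_1−P = (0.0000, 1.0000) → ‖Δ‖ = √1.0000 = 1.0000
L_2: Δ = A_2−P = (3.0000, 1.0000) → ‖Δ‖ = √10.0000 = 3.1623
L_3: Δ = A_3−P = (-3.0000, -2.0000) → ‖Δ‖ = √13.0000 = 3.6056
L_4: Δ = A_4−P = (-3.0000, -5.0000) → ‖Δ‖ = √34.0000 = 5.8310

(1.0000, 3.1623, 3.6056, 5.8310)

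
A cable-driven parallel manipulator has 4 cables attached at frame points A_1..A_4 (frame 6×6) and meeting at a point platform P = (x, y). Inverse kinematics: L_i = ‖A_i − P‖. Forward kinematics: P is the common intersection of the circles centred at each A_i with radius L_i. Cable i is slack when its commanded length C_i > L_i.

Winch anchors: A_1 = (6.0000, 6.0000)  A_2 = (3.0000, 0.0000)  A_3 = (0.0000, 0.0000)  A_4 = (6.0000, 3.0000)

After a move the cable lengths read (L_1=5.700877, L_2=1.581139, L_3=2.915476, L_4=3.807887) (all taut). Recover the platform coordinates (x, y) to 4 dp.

each cable: (A_i−P)·(A_i−P) = L_i²; let k_i = ‖A_i‖²−L_i²
k_1 = 36.0000+36.0000−32.5000 = 39.5000
row 1: 6.0000x + 12.0000y = 33.0000  (k_2=6.5000)
row 2: 12.0000x + 12.0000y = 48.0000  (k_3=-8.5000)
row 3: 0.0000x + 6.0000y = 9.0000  (k_4=30.5000)
Cramer on rows 1–2 → x = 2.5000, y = 1.5000
check cable 4: ‖A_4−P‖² = 14.5000 ≈ L_4² = 14.5000 ✓

(2.5000, 1.5000)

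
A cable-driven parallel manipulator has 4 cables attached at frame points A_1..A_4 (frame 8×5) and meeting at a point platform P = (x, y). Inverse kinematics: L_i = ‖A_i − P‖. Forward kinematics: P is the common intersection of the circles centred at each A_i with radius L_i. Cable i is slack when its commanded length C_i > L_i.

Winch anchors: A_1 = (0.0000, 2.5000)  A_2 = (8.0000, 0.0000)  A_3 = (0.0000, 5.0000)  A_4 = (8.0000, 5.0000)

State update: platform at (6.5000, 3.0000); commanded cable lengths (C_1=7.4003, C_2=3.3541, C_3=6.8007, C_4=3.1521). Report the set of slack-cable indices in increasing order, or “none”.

cable 1: √((-6.5000)²+(-0.5000)²)=6.5192, C_1=7.4003: slack
cable 2: √((1.5000)²+(-3.0000)²)=3.3541, C_2=3.3541: taut
cable 3: √((-6.5000)²+(2.0000)²)=6.8007, C_3=6.8007: taut
cable 4: √((1.5000)²+(2.0000)²)=2.5000, C_4=3.1521: slack

1, 4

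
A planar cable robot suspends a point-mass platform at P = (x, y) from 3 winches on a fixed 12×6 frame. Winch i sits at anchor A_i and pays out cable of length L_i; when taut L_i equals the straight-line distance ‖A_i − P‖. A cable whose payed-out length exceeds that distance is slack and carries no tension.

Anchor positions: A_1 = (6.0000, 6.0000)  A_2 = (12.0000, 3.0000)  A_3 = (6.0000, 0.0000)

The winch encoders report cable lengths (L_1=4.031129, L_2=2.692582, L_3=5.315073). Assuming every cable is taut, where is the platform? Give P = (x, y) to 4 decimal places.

each cable: (A_i−P)·(A_i−P) = L_i²; let q_i = ‖A_i‖²−L_i²
q_1 = 36.0000+36.0000−16.2500 = 55.7500
row 1: -12.0000x + 6.0000y = -90.0000  (q_2=145.7500)
row 2: 0.0000x + 12.0000y = 48.0000  (q_3=7.7500)
Cramer on rows 1–2 → x = 9.5000, y = 4.0000

(9.5000, 4.0000)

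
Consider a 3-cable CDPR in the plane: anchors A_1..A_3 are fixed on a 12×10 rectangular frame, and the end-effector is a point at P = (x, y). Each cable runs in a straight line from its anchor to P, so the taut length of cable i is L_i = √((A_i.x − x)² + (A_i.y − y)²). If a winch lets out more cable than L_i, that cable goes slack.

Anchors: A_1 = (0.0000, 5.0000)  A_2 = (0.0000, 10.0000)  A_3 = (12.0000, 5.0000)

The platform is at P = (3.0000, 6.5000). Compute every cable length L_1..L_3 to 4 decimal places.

cable 1: Δx=-3.0000, Δy=-1.5000; L_1 = √(Δx²+Δy²) = 3.3541
cable 2: Δx=-3.0000, Δy=3.5000; L_2 = √(Δx²+Δy²) = 4.6098
cable 3: Δx=9.0000, Δy=-1.5000; L_3 = √(Δx²+Δy²) = 9.1241

(3.3541, 4.6098, 9.1241)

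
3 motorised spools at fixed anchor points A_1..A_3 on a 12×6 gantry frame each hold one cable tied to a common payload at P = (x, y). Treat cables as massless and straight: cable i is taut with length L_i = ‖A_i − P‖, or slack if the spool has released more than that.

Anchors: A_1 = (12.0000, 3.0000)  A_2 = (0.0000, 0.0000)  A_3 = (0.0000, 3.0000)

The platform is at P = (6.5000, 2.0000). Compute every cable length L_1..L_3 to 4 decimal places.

L_1: Δ = A_1−P = (5.5000, 1.0000) → ‖Δ‖ = √31.2500 = 5.5902
L_2: Δ = A_2−P = (-6.5000, -2.0000) → ‖Δ‖ = √46.2500 = 6.8007
L_3: Δ = A_3−P = (-6.5000, 1.0000) → ‖Δ‖ = √43.2500 = 6.5765

(5.5902, 6.8007, 6.5765)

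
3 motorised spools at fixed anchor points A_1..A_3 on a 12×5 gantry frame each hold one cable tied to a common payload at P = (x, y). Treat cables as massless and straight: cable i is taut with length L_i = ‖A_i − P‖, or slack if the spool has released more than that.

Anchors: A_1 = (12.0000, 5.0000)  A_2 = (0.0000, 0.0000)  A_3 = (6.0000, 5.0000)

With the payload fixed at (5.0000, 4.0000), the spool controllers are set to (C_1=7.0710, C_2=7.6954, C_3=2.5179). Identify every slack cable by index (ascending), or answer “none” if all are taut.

cable 1: √((7.0000)²+(1.0000)²)=7.0711, C_1=7.0710: taut
cable 2: √((-5.0000)²+(-4.0000)²)=6.4031, C_2=7.6954: slack
cable 3: √((1.0000)²+(1.0000)²)=1.4142, C_3=2.5179: slack

2, 3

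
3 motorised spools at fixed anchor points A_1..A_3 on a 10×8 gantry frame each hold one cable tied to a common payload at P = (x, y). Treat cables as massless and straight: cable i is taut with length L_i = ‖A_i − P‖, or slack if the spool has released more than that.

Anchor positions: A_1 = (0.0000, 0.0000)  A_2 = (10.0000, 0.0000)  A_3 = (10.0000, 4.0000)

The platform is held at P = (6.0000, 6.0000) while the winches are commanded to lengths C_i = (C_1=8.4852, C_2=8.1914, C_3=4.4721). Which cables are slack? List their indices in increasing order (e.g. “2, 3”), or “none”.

i=1: geometric 8.4853 vs commanded 8.4852 ⇒ taut
i=2: geometric 7.2111 vs commanded 8.1914 ⇒ slack
i=3: geometric 4.4721 vs commanded 4.4721 ⇒ taut

2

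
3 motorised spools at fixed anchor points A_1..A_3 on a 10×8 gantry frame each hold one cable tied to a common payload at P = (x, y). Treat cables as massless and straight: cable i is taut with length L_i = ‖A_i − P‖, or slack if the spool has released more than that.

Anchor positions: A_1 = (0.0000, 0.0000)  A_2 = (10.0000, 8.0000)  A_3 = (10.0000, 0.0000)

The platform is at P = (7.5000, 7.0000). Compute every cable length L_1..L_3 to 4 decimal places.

(10.2591, 2.6926, 7.4330)

L_1: Δ = A_1−P = (-7.5000, -7.0000) → ‖Δ‖ = √105.2500 = 10.2591
L_2: Δ = A_2−P = (2.5000, 1.0000) → ‖Δ‖ = √7.2500 = 2.6926
L_3: Δ = A_3−P = (2.5000, -7.0000) → ‖Δ‖ = √55.2500 = 7.4330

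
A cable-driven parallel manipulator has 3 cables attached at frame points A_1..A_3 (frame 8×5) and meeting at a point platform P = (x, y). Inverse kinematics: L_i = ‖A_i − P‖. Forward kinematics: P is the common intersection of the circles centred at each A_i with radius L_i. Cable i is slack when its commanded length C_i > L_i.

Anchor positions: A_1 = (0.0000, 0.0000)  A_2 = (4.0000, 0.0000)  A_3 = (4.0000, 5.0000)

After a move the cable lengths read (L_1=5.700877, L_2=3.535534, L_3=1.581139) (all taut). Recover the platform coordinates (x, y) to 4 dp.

(4.5000, 3.5000)

expand ‖A_i−P‖²=L_i² and subtract eq 1 (c_i ≔ ‖A_i‖²−L_i²)
c_1 = 0.0000+0.0000−32.5000 = -32.5000
eq1−eq2 → [-8.0000  0.0000]·P = -36.0000
eq1−eq3 → [-8.0000  -10.0000]·P = -71.0000
2×2 solve → P = (4.5000, 3.5000)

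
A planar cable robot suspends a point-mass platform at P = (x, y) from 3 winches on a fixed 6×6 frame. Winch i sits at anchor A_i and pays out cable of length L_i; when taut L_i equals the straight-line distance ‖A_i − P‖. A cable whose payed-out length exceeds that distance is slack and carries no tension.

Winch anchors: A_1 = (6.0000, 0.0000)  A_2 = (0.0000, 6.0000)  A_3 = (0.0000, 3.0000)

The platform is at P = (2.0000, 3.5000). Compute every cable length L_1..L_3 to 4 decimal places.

cable 1: Δx=4.0000, Δy=-3.5000; L_1 = √(Δx²+Δy²) = 5.3151
cable 2: Δx=-2.0000, Δy=2.5000; L_2 = √(Δx²+Δy²) = 3.2016
cable 3: Δx=-2.0000, Δy=-0.5000; L_3 = √(Δx²+Δy²) = 2.0616

(5.3151, 3.2016, 2.0616)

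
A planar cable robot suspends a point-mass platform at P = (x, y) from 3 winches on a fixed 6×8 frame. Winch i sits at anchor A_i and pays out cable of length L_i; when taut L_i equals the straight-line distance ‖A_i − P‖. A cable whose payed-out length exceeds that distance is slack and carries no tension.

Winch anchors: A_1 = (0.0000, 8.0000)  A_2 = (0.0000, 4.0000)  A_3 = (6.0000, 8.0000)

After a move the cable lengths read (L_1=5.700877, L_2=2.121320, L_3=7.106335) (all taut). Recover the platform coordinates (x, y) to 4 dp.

(1.5000, 2.5000)

circle eqns → linear via eq_j − eq_1; set c_j = A_j·A_j − L_j²
c_1 = 0.0000+64.0000−32.5000 = 31.5000
0.0000·x + 8.0000·y = c_1−c_2 = 20.0000
-12.0000·x + 0.0000·y = c_1−c_3 = -18.0000
solve first two rows → x=1.5000, y=2.5000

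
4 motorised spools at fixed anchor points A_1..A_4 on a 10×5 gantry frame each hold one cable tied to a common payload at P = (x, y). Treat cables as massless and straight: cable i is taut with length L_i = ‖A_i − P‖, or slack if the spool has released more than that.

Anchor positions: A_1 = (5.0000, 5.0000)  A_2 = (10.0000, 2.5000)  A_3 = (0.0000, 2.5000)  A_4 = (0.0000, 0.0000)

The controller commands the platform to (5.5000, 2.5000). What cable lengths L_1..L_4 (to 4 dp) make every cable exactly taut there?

L_1: Δ = A_1−P = (-0.5000, 2.5000) → ‖Δ‖ = √6.5000 = 2.5495
L_2: Δ = A_2−P = (4.5000, 0.0000) → ‖Δ‖ = √20.2500 = 4.5000
L_3: Δ = A_3−P = (-5.5000, 0.0000) → ‖Δ‖ = √30.2500 = 5.5000
L_4: Δ = A_4−P = (-5.5000, -2.5000) → ‖Δ‖ = √36.5000 = 6.0415

(2.5495, 4.5000, 5.5000, 6.0415)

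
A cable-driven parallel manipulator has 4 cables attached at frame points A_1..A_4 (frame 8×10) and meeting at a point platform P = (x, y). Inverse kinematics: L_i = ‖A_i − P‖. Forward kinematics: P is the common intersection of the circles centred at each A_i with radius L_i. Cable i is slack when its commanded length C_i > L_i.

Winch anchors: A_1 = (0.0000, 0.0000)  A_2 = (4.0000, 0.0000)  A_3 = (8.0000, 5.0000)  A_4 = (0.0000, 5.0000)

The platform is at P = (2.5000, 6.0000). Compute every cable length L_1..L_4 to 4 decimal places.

L_1: Δ = A_1−P = (-2.5000, -6.0000) → ‖Δ‖ = √42.2500 = 6.5000
L_2: Δ = A_2−P = (1.5000, -6.0000) → ‖Δ‖ = √38.2500 = 6.1847
L_3: Δ = A_3−P = (5.5000, -1.0000) → ‖Δ‖ = √31.2500 = 5.5902
L_4: Δ = A_4−P = (-2.5000, -1.0000) → ‖Δ‖ = √7.2500 = 2.6926

(6.5000, 6.1847, 5.5902, 2.6926)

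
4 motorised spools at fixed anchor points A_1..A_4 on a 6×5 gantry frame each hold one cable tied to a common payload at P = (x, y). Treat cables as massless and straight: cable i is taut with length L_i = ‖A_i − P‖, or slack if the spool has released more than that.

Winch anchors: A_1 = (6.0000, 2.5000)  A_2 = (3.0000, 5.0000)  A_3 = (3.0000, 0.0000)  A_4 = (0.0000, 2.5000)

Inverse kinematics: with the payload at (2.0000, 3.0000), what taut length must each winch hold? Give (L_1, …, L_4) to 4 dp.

L_1: Δ = A_1−P = (4.0000, -0.5000) → ‖Δ‖ = √16.2500 = 4.0311
L_2: Δ = A_2−P = (1.0000, 2.0000) → ‖Δ‖ = √5.0000 = 2.2361
L_3: Δ = A_3−P = (1.0000, -3.0000) → ‖Δ‖ = √10.0000 = 3.1623
L_4: Δ = A_4−P = (-2.0000, -0.5000) → ‖Δ‖ = √4.2500 = 2.0616

(4.0311, 2.2361, 3.1623, 2.0616)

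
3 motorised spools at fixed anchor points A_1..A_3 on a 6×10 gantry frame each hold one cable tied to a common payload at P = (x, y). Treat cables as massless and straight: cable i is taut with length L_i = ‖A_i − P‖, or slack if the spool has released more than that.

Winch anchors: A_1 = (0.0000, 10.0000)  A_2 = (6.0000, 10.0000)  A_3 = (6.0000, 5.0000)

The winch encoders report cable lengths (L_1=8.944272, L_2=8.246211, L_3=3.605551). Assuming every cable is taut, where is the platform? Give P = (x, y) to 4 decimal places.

(4.0000, 2.0000)

circle eqns → linear via eq_j − eq_1; set c_j = A_j·A_j − L_j²
c_1 = 0.0000+100.0000−80.0000 = 20.0000
-12.0000·x + 0.0000·y = c_1−c_2 = -48.0000
-12.0000·x + 10.0000·y = c_1−c_3 = -28.0000
solve first two rows → x=4.0000, y=2.0000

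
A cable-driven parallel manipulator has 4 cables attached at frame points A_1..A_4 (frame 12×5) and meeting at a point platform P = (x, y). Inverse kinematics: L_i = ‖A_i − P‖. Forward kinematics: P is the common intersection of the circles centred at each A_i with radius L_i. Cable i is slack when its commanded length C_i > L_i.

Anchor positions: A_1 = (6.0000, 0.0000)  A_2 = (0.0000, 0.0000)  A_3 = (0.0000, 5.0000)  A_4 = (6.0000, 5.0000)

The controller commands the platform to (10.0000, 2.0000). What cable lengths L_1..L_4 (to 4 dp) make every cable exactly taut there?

(4.4721, 10.1980, 10.4403, 5.0000)

cable 1: Δx=-4.0000, Δy=-2.0000; L_1 = √(Δx²+Δy²) = 4.4721
cable 2: Δx=-10.0000, Δy=-2.0000; L_2 = √(Δx²+Δy²) = 10.1980
cable 3: Δx=-10.0000, Δy=3.0000; L_3 = √(Δx²+Δy²) = 10.4403
cable 4: Δx=-4.0000, Δy=3.0000; L_4 = √(Δx²+Δy²) = 5.0000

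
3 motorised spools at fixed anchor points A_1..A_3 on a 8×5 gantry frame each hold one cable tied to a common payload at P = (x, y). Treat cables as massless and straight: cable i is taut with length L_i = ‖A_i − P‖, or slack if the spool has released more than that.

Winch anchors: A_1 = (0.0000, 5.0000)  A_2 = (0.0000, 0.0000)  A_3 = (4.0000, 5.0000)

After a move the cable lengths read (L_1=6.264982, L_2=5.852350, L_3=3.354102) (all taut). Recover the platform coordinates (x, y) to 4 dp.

(5.5000, 2.0000)

circle eqns → linear via eq_j − eq_1; set k_j = A_j·A_j − L_j²
k_1 = 0.0000+25.0000−39.2500 = -14.2500
0.0000·x + 10.0000·y = k_1−k_2 = 20.0000
-8.0000·x + 0.0000·y = k_1−k_3 = -44.0000
solve first two rows → x=5.5000, y=2.0000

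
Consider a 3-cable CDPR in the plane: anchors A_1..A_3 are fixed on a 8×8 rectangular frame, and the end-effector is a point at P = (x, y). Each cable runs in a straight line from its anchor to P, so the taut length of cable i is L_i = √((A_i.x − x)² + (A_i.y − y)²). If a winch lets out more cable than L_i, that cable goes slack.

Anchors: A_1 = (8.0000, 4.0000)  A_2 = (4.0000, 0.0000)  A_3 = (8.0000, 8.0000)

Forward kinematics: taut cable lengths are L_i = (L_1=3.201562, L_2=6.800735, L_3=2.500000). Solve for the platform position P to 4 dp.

circle eqns → linear via eq_j − eq_1; set k_j = A_j·A_j − L_j²
k_1 = 64.0000+16.0000−10.2500 = 69.7500
8.0000·x + 8.0000·y = k_1−k_2 = 100.0000
0.0000·x − 8.0000·y = k_1−k_3 = -52.0000
solve first two rows → x=6.0000, y=6.5000

(6.0000, 6.5000)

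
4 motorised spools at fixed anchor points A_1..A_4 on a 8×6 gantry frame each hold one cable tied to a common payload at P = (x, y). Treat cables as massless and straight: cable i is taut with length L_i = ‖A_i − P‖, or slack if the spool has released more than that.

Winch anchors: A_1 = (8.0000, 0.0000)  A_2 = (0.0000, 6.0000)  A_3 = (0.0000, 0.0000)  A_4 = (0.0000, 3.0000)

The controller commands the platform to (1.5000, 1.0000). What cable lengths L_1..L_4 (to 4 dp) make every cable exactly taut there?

L_1: Δ = A_1−P = (6.5000, -1.0000) → ‖Δ‖ = √43.2500 = 6.5765
L_2: Δ = A_2−P = (-1.5000, 5.0000) → ‖Δ‖ = √27.2500 = 5.2202
L_3: Δ = A_3−P = (-1.5000, -1.0000) → ‖Δ‖ = √3.2500 = 1.8028
L_4: Δ = A_4−P = (-1.5000, 2.0000) → ‖Δ‖ = √6.2500 = 2.5000

(6.5765, 5.2202, 1.8028, 2.5000)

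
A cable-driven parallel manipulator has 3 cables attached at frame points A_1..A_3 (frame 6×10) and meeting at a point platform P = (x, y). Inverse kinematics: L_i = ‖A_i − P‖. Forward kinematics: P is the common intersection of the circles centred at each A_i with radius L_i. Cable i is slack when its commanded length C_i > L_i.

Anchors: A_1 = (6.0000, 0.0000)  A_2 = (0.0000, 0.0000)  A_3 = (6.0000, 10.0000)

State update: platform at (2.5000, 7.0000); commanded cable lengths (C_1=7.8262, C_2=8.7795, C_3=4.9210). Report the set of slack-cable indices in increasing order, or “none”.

i=1: geometric 7.8262 vs commanded 7.8262 ⇒ taut
i=2: geometric 7.4330 vs commanded 8.7795 ⇒ slack
i=3: geometric 4.6098 vs commanded 4.9210 ⇒ slack

2, 3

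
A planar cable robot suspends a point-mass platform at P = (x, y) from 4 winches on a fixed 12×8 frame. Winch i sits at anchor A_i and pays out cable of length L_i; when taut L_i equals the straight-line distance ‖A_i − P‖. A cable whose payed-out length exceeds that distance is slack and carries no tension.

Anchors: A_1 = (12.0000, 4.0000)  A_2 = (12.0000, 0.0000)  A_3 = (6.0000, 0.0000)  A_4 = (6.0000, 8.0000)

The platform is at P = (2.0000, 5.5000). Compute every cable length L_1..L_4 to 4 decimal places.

(10.1119, 11.4127, 6.8007, 4.7170)

cable 1: Δx=10.0000, Δy=-1.5000; L_1 = √(Δx²+Δy²) = 10.1119
cable 2: Δx=10.0000, Δy=-5.5000; L_2 = √(Δx²+Δy²) = 11.4127
cable 3: Δx=4.0000, Δy=-5.5000; L_3 = √(Δx²+Δy²) = 6.8007
cable 4: Δx=4.0000, Δy=2.5000; L_4 = √(Δx²+Δy²) = 4.7170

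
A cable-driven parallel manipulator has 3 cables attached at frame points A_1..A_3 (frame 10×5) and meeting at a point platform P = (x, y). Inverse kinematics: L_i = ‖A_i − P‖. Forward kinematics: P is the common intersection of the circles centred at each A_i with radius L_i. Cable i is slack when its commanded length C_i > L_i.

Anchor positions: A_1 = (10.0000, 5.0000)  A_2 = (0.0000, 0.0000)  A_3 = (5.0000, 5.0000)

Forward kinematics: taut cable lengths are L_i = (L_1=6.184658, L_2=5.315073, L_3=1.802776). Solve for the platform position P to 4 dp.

each cable: (A_i−P)·(A_i−P) = L_i²; let q_i = ‖A_i‖²−L_i²
q_1 = 100.0000+25.0000−38.2500 = 86.7500
row 1: 20.0000x + 10.0000y = 115.0000  (q_2=-28.2500)
row 2: 10.0000x + 0.0000y = 40.0000  (q_3=46.7500)
Cramer on rows 1–2 → x = 4.0000, y = 3.5000

(4.0000, 3.5000)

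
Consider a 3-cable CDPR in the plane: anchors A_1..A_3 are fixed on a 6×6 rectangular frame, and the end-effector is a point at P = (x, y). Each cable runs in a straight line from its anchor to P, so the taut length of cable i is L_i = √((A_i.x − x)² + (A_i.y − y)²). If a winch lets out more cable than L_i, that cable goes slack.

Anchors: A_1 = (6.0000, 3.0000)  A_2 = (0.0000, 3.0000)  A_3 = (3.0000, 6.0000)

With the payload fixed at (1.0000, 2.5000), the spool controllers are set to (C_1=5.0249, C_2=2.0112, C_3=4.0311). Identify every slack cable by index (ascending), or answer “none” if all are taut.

i=1: geometric 5.0249 vs commanded 5.0249 ⇒ taut
i=2: geometric 1.1180 vs commanded 2.0112 ⇒ slack
i=3: geometric 4.0311 vs commanded 4.0311 ⇒ taut

2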